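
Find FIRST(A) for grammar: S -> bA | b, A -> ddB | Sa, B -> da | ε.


Per alternative of A: FIRST(ddB) = {d}; FIRST(Sa) = {b}
FIRST(A) = {b, d}


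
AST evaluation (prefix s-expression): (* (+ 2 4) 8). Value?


Evaluate inner: (+ 2 4) = 6
Evaluate root: (* 6 8) = 48
Result: 48


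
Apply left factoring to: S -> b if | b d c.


Common prefix: 'b'
Factored: S -> b S', S' -> if | d c


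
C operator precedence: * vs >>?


'*' is multiplicative (level 10); '>>' is shift (level 8)
Higher level binds tighter
'*' has higher precedence than '>>'


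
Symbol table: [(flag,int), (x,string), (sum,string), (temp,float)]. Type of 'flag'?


Lookup 'flag' → type int


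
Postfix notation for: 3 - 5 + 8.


Left to right (same or higher precedence on left)
Postfix: 3 5 - 8 +


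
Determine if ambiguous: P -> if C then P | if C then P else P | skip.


dangling else: 'if C then if C then skip else skip' parses two ways
Ambiguous


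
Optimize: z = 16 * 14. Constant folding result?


16 * 14 = 224 at compile time
Optimized: z = 224


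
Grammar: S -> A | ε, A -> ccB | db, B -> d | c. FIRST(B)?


Per alternative of B: FIRST(d) = {d}; FIRST(c) = {c}
FIRST(B) = {c, d}


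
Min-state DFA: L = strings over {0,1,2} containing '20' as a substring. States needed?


KMP-style automaton: 2 progress states + 1 absorbing accept = 3
Minimal DFA: 3 states


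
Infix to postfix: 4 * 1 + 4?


Left to right (same or higher precedence on left)
Postfix: 4 1 * 4 +


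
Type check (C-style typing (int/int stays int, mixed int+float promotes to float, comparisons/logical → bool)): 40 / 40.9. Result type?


Operand types: int / float
Rule: mixed int/float promotes to float; int/int stays int
Result type: float


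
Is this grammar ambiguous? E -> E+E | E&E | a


'a+a&a' has two parse trees (no precedence encoded between + and &)
Ambiguous


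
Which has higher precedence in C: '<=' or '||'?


'<=' is relational (level 7); '||' is logical OR (level 1)
Higher level binds tighter
'<=' has higher precedence than '||'


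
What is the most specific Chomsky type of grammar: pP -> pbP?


LHS has context (more than one symbol) and |LHS| ≤ |RHS|
Classification: Type 1 (Context-Sensitive)


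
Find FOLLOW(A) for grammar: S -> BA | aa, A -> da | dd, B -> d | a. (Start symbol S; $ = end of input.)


$ ∈ FOLLOW(S). For each A -> αBβ: add FIRST(β)\{ε} to FOLLOW(B); if β nullable, add FOLLOW(A).
FOLLOW(A) = {$}


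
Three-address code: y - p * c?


Break into single-operator statements:
t1 = p * c
t2 = y - t1


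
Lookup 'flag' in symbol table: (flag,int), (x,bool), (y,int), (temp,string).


Lookup 'flag' → type int


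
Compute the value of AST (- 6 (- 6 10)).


Evaluate inner: (- 6 10) = -4
Evaluate root: (- 6 -4) = 10
Result: 10


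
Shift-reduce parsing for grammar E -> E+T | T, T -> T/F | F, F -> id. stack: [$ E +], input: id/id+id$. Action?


no handle ('E+' is not any RHS); shift 'id'
Action: shift


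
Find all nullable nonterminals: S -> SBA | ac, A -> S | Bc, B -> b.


A nonterminal is nullable iff some alternative derives ε (directly, or every symbol in it is nullable)
Nullable: {}


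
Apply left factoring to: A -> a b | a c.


Common prefix: 'a'
Factored: A -> a A', A' -> b | c


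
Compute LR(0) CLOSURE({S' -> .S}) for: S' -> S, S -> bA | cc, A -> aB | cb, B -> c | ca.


Start: S' -> .S
For each item with dot before a nonterminal B, add B -> .γ for every B-production
Closure: [S' -> .S, S -> .bA, S -> .cc]


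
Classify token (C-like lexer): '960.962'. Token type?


Pattern: digits with a decimal point
Type: FLOAT_LITERAL


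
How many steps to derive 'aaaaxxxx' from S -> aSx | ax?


Derivation: S => aSx => aaSxx => aaaSxxx => aaaaxxxx
Steps: 4


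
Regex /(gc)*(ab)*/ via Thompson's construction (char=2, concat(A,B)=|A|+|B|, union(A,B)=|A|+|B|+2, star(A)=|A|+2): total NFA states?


Syntax tree has 4 char leaf(s), 0 union(s), 2 star(s)
chars contribute 4×2 = 8; each union adds +2; each star adds +2
Total: 8 + 0 + 4 = 12 states


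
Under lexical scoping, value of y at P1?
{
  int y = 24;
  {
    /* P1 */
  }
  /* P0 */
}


P1's block does not declare y; resolves to the enclosing declaration at depth 0
y = 24


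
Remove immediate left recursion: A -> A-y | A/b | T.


Left-recursive alternatives: A-y, A/b; non-recursive: T
Introduce A': A -> TA', A' -> -yA' | /bA' | ε


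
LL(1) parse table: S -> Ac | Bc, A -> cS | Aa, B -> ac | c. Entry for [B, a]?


For [B, a]: 'a' ∈ FIRST(ac)
Entry: B -> ac


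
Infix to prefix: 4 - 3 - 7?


left-to-right (same/higher precedence on left): tree is (- (- 4 3) 7)
Prefix: - - 4 3 7


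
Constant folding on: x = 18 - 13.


18 - 13 = 5 at compile time
Optimized: x = 5


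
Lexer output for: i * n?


Scan left to right, longest-match per lexeme
Tokens: ID(i), OP(*), ID(n)


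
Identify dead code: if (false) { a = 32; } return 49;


condition is constant false, so the whole block is unreachable
Dead: 'if (false) { a = 32; }'


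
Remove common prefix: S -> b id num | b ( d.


Common prefix: 'b'
Factored: S -> b S', S' -> id num | ( d


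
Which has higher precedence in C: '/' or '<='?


'/' is multiplicative (level 10); '<=' is relational (level 7)
Higher level binds tighter
'/' has higher precedence than '<='


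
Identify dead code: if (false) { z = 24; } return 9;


condition is constant false, so the whole block is unreachable
Dead: 'if (false) { z = 24; }'


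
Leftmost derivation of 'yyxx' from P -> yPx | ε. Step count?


Derivation: P => yPx => yyPxx => yyxx
Steps: 3


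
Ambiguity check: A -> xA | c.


right-linear, alternatives start with distinct terminals 'x' vs 'c': unique leftmost derivation
Unambiguous


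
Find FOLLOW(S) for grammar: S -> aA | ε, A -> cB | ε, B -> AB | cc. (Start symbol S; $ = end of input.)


$ ∈ FOLLOW(S). For each A -> αBβ: add FIRST(β)\{ε} to FOLLOW(B); if β nullable, add FOLLOW(A).
FOLLOW(S) = {$}


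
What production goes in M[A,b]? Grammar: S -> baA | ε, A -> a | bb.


For [A, b]: 'b' ∈ FIRST(bb)
Entry: A -> bb


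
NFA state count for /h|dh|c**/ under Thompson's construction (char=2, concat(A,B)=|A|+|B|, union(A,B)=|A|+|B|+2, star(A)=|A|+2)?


Syntax tree has 4 char leaf(s), 2 union(s), 2 star(s)
chars contribute 4×2 = 8; each union adds +2; each star adds +2
Total: 8 + 4 + 4 = 16 states


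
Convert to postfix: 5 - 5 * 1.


* has higher precedence, evaluate 5*1 first
Postfix: 5 5 1 * -


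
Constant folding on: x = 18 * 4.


18 * 4 = 72 at compile time
Optimized: x = 72


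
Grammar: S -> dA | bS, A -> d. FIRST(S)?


Per alternative of S: FIRST(dA) = {d}; FIRST(bS) = {b}
FIRST(S) = {b, d}


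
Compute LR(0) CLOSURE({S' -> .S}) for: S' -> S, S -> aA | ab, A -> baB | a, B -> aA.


Start: S' -> .S
For each item with dot before a nonterminal B, add B -> .γ for every B-production
Closure: [S' -> .S, S -> .aA, S -> .ab]


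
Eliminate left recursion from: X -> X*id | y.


Left-recursive alternatives: X*id; non-recursive: y
Introduce X': X -> yX', X' -> *idX' | ε


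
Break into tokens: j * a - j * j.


Scan left to right, longest-match per lexeme
Tokens: ID(j), OP(*), ID(a), OP(-), ID(j), OP(*), ID(j)


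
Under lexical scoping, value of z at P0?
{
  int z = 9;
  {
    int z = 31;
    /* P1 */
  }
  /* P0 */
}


z declared in the same block as P0
z = 9


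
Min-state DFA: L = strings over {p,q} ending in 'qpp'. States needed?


Track the longest suffix of input matching a prefix of 'qpp': 4 classes (prefixes of length 0..3)
Minimal DFA: 4 states


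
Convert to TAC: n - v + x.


Break into single-operator statements:
t1 = n - v
t2 = t1 + x


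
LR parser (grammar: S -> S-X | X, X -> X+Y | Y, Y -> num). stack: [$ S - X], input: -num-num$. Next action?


handle 'S-X' on top; lookahead ∈ FOLLOW(S) = {-, $}
Action: reduce (S -> S-X)


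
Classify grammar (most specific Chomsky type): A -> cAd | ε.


Single nonterminal LHS, but c^n d^n is not regular
Classification: Type 2 (Context-Free)


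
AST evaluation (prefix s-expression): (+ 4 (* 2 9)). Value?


Evaluate inner: (* 2 9) = 18
Evaluate root: (+ 4 18) = 22
Result: 22


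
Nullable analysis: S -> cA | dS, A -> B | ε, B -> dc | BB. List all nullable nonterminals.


A nonterminal is nullable iff some alternative derives ε (directly, or every symbol in it is nullable)
Nullable: {A}


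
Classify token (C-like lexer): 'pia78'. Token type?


Pattern: letter/underscore followed by alphanumerics, not a keyword
Type: IDENTIFIER


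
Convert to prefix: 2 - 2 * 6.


'*' binds tighter: tree is (- 2 (* 2 6))
Prefix: - 2 * 2 6


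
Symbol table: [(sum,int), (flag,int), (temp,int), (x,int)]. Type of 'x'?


Lookup 'x' → type int


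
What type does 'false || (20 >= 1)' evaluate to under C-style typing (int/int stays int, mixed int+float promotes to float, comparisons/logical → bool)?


Operand types: bool || bool
Rule: logical operators take bool operands and yield bool
Result type: bool


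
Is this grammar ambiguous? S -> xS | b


right-linear, alternatives start with distinct terminals 'x' vs 'b': unique leftmost derivation
Unambiguous


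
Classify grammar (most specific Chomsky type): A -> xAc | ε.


Single nonterminal LHS, but x^n c^n is not regular
Classification: Type 2 (Context-Free)


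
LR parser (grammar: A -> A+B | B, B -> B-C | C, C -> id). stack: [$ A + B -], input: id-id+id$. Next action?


no handle; shift 'id'
Action: shift


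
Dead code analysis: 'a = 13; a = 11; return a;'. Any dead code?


first assignment to a is overwritten before any read
Dead: 'a = 13'


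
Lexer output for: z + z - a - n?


Scan left to right, longest-match per lexeme
Tokens: ID(z), OP(+), ID(z), OP(-), ID(a), OP(-), ID(n)


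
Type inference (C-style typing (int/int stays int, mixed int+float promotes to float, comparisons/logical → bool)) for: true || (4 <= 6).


Operand types: bool || bool
Rule: logical operators take bool operands and yield bool
Result type: bool


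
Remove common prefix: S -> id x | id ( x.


Common prefix: 'id'
Factored: S -> id S', S' -> x | ( x


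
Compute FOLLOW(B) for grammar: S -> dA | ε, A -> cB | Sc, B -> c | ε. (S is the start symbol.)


$ ∈ FOLLOW(S). For each A -> αBβ: add FIRST(β)\{ε} to FOLLOW(B); if β nullable, add FOLLOW(A).
FOLLOW(B) = {$, c}


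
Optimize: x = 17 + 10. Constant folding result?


17 + 10 = 27 at compile time
Optimized: x = 27


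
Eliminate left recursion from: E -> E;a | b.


Left-recursive alternatives: E;a; non-recursive: b
Introduce E': E -> bE', E' -> ;aE' | ε


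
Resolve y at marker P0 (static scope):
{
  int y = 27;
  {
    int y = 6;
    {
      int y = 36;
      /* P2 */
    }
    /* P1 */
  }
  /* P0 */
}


y declared in the same block as P0
y = 27


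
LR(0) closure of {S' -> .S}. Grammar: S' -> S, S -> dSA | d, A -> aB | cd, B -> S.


Start: S' -> .S
For each item with dot before a nonterminal B, add B -> .γ for every B-production
Closure: [S' -> .S, S -> .dSA, S -> .d]


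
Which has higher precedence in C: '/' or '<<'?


'/' is multiplicative (level 10); '<<' is shift (level 8)
Higher level binds tighter
'/' has higher precedence than '<<'


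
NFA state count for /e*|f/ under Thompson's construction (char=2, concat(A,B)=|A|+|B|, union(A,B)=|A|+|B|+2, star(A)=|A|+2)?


Syntax tree has 2 char leaf(s), 1 union(s), 1 star(s)
chars contribute 2×2 = 4; each union adds +2; each star adds +2
Total: 4 + 2 + 2 = 8 states


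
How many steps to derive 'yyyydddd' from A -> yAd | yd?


Derivation: A => yAd => yyAdd => yyyAddd => yyyydddd
Steps: 4


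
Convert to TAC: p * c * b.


Break into single-operator statements:
t1 = p * c
t2 = t1 * b


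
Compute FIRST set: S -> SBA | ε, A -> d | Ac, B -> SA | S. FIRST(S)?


Per alternative of S: FIRST(SBA) = {d}; FIRST(ε) = {ε}
FIRST(S) = {d, ε}


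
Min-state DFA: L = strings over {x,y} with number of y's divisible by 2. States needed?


Track (count of y) mod 2: states 0..1, accept at 0
Minimal DFA: 2 states


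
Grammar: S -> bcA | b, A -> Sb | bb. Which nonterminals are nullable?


A nonterminal is nullable iff some alternative derives ε (directly, or every symbol in it is nullable)
Nullable: {}


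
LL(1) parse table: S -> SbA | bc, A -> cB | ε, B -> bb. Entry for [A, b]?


For [A, b]: ε is nullable and 'b' ∈ FOLLOW(A)
Entry: A -> ε


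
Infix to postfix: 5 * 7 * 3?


Left to right (same or higher precedence on left)
Postfix: 5 7 * 3 *


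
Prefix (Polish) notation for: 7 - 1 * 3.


'*' binds tighter: tree is (- 7 (* 1 3))
Prefix: - 7 * 1 3


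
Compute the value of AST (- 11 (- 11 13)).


Evaluate inner: (- 11 13) = -2
Evaluate root: (- 11 -2) = 13
Result: 13


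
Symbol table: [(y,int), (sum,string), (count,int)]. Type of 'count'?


Lookup 'count' → type int


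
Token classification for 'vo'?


Pattern: letter/underscore followed by alphanumerics, not a keyword
Type: IDENTIFIER


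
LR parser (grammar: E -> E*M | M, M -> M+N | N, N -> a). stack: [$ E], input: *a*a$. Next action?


shift '*' to continue E -> E*M
Action: shift


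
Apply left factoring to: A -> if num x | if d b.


Common prefix: 'if'
Factored: A -> if A', A' -> num x | d b


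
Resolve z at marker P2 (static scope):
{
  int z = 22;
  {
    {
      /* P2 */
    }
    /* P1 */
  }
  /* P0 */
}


P2's block does not declare z; resolves to the enclosing declaration at depth 0
z = 22


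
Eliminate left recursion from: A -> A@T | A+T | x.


Left-recursive alternatives: A@T, A+T; non-recursive: x
Introduce A': A -> xA', A' -> @TA' | +TA' | ε


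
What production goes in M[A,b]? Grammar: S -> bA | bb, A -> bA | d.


For [A, b]: 'b' ∈ FIRST(bA)
Entry: A -> bA


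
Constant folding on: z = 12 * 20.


12 * 20 = 240 at compile time
Optimized: z = 240


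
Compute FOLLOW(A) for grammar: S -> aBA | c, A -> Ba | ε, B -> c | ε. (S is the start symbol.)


$ ∈ FOLLOW(S). For each A -> αBβ: add FIRST(β)\{ε} to FOLLOW(B); if β nullable, add FOLLOW(A).
FOLLOW(A) = {$}


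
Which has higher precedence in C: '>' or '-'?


'-' is additive (level 9); '>' is relational (level 7)
Higher level binds tighter
'-' has higher precedence than '>'


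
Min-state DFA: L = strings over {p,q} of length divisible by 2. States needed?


Track length mod 2: states 0..1, accept at 0
Minimal DFA: 2 states


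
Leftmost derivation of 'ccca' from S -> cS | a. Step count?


Derivation: S => cS => ccS => cccS => ccca
Steps: 4


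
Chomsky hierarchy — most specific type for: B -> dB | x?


Right-linear: every RHS is a terminal or a terminal followed by one nonterminal
Classification: Type 3 (Regular)


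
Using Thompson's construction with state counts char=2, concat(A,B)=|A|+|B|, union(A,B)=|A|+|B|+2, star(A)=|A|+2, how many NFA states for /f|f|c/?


Syntax tree has 3 char leaf(s), 2 union(s), 0 star(s)
chars contribute 3×2 = 6; each union adds +2; each star adds +2
Total: 6 + 4 + 0 = 10 states


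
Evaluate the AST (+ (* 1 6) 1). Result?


Evaluate inner: (* 1 6) = 6
Evaluate root: (+ 6 1) = 7
Result: 7


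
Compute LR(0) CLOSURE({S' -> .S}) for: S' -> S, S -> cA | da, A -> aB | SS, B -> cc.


Start: S' -> .S
For each item with dot before a nonterminal B, add B -> .γ for every B-production
Closure: [S' -> .S, S -> .cA, S -> .da]


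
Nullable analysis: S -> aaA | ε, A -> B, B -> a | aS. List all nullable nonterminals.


A nonterminal is nullable iff some alternative derives ε (directly, or every symbol in it is nullable)
Nullable: {S}


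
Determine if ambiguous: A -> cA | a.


right-linear, alternatives start with distinct terminals 'c' vs 'a': unique leftmost derivation
Unambiguous


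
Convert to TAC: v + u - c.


Break into single-operator statements:
t1 = v + u
t2 = t1 - c


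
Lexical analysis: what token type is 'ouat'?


Pattern: letter/underscore followed by alphanumerics, not a keyword
Type: IDENTIFIER


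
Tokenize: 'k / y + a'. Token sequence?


Scan left to right, longest-match per lexeme
Tokens: ID(k), OP(/), ID(y), OP(+), ID(a)


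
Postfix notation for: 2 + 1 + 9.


Left to right (same or higher precedence on left)
Postfix: 2 1 + 9 +


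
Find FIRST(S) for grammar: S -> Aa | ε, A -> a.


Per alternative of S: FIRST(Aa) = {a}; FIRST(ε) = {ε}
FIRST(S) = {a, ε}


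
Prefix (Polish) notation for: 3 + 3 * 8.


'*' binds tighter: tree is (+ 3 (* 3 8))
Prefix: + 3 * 3 8


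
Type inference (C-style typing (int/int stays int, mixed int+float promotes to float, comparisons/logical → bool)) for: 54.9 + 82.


Operand types: float + int
Rule: mixed int/float promotes to float; int/int stays int
Result type: float


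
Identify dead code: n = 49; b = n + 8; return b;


n is read by b's definition; b is returned
No dead code


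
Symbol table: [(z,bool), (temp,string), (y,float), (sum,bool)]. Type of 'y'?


Lookup 'y' → type float


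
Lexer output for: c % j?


Scan left to right, longest-match per lexeme
Tokens: ID(c), OP(%), ID(j)


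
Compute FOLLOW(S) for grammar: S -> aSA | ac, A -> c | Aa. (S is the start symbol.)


$ ∈ FOLLOW(S). For each A -> αBβ: add FIRST(β)\{ε} to FOLLOW(B); if β nullable, add FOLLOW(A).
FOLLOW(S) = {$, c}


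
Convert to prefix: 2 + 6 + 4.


left-to-right (same/higher precedence on left): tree is (+ (+ 2 6) 4)
Prefix: + + 2 6 4


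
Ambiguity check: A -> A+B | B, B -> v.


precedence layered via separate nonterminal B: deterministic
Unambiguous


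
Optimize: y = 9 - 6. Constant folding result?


9 - 6 = 3 at compile time
Optimized: y = 3


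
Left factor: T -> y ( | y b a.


Common prefix: 'y'
Factored: T -> y T', T' -> ( | b a


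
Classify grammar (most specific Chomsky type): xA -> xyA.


LHS has context (more than one symbol) and |LHS| ≤ |RHS|
Classification: Type 1 (Context-Sensitive)


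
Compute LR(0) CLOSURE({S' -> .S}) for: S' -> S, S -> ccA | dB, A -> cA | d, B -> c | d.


Start: S' -> .S
For each item with dot before a nonterminal B, add B -> .γ for every B-production
Closure: [S' -> .S, S -> .ccA, S -> .dB]


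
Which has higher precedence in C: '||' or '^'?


'^' is bitwise XOR (level 4); '||' is logical OR (level 1)
Higher level binds tighter
'^' has higher precedence than '||'


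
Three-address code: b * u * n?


Break into single-operator statements:
t1 = b * u
t2 = t1 * n


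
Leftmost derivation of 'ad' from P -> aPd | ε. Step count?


Derivation: P => aPd => ad
Steps: 2


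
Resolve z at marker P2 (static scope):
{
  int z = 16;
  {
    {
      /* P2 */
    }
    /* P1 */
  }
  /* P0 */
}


P2's block does not declare z; resolves to the enclosing declaration at depth 0
z = 16


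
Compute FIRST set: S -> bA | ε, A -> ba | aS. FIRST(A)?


Per alternative of A: FIRST(ba) = {b}; FIRST(aS) = {a}
FIRST(A) = {a, b}


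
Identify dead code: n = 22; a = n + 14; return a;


n is read by a's definition; a is returned
No dead code


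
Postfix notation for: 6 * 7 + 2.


Left to right (same or higher precedence on left)
Postfix: 6 7 * 2 +


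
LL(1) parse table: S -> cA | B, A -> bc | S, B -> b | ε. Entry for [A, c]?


For [A, c]: 'c' ∈ FIRST(S)
Entry: A -> S


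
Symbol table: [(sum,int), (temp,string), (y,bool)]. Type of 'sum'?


Lookup 'sum' → type int


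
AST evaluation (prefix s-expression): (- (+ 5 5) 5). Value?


Evaluate inner: (+ 5 5) = 10
Evaluate root: (- 10 5) = 5
Result: 5


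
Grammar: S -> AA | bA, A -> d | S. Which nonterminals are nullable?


A nonterminal is nullable iff some alternative derives ε (directly, or every symbol in it is nullable)
Nullable: {}


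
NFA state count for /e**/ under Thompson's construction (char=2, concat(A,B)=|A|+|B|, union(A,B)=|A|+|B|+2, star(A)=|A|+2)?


Syntax tree has 1 char leaf(s), 0 union(s), 2 star(s)
chars contribute 1×2 = 2; each union adds +2; each star adds +2
Total: 2 + 0 + 4 = 6 states


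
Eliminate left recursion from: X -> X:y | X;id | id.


Left-recursive alternatives: X:y, X;id; non-recursive: id
Introduce X': X -> idX', X' -> :yX' | ;idX' | ε


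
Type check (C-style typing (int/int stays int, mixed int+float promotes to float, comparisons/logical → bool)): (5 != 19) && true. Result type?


Operand types: bool && bool
Rule: logical operators take bool operands and yield bool
Result type: bool


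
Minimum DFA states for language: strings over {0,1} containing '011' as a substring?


KMP-style automaton: 3 progress states + 1 absorbing accept = 4
Minimal DFA: 4 states


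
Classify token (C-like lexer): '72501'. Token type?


Pattern: digits only
Type: INTEGER_LITERAL


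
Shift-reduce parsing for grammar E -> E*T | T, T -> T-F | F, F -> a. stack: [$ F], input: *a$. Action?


'F' (not preceded by T-) is the handle for T -> F
Action: reduce (T -> F)


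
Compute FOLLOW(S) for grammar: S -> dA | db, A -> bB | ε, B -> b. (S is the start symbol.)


$ ∈ FOLLOW(S). For each A -> αBβ: add FIRST(β)\{ε} to FOLLOW(B); if β nullable, add FOLLOW(A).
FOLLOW(S) = {$}


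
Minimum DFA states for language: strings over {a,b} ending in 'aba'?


Track the longest suffix of input matching a prefix of 'aba': 4 classes (prefixes of length 0..3)
Minimal DFA: 4 states


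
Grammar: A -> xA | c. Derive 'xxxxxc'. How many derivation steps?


Derivation: A => xA => xxA => xxxA => xxxxA => xxxxxA => xxxxxc
Steps: 6


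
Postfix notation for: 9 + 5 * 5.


* has higher precedence, evaluate 5*5 first
Postfix: 9 5 5 * +


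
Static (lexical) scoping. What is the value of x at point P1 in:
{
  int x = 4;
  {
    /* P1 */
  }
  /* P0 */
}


P1's block does not declare x; resolves to the enclosing declaration at depth 0
x = 4


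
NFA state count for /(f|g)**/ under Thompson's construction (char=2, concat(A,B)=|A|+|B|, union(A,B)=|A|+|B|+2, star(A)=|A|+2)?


Syntax tree has 2 char leaf(s), 1 union(s), 2 star(s)
chars contribute 2×2 = 4; each union adds +2; each star adds +2
Total: 4 + 2 + 4 = 10 states


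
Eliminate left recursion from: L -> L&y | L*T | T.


Left-recursive alternatives: L&y, L*T; non-recursive: T
Introduce L': L -> TL', L' -> &yL' | *TL' | ε


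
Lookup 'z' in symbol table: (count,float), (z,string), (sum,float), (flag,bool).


Lookup 'z' → type string


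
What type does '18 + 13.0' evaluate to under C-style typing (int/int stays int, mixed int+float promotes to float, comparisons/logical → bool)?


Operand types: int + float
Rule: mixed int/float promotes to float; int/int stays int
Result type: float


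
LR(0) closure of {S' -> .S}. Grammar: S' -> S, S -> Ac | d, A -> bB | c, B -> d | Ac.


Start: S' -> .S
For each item with dot before a nonterminal B, add B -> .γ for every B-production
Closure: [S' -> .S, S -> .Ac, S -> .d, A -> .bB, A -> .c]


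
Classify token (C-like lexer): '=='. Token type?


Pattern: operator symbol
Type: OPERATOR


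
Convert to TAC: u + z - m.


Break into single-operator statements:
t1 = u + z
t2 = t1 - m


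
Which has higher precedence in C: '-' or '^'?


'-' is additive (level 9); '^' is bitwise XOR (level 4)
Higher level binds tighter
'-' has higher precedence than '^'


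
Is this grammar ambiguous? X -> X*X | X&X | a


'a*a&a' has two parse trees (no precedence encoded between * and &)
Ambiguous


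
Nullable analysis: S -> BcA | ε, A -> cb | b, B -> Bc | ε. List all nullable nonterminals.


A nonterminal is nullable iff some alternative derives ε (directly, or every symbol in it is nullable)
Nullable: {B, S}


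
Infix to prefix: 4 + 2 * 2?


'*' binds tighter: tree is (+ 4 (* 2 2))
Prefix: + 4 * 2 2


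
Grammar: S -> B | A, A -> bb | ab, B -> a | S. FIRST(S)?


Per alternative of S: FIRST(B) = {a, b}; FIRST(A) = {a, b}
FIRST(S) = {a, b}


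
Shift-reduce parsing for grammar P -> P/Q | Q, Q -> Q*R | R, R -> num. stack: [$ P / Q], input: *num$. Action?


'*' can extend Q; shift to build Q -> Q*R
Action: shift


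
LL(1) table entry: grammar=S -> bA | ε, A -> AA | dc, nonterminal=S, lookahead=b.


For [S, b]: 'b' ∈ FIRST(bA)
Entry: S -> bA


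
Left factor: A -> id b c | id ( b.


Common prefix: 'id'
Factored: A -> id A', A' -> b c | ( b


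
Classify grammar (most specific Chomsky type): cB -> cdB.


LHS has context (more than one symbol) and |LHS| ≤ |RHS|
Classification: Type 1 (Context-Sensitive)


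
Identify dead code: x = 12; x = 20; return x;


first assignment to x is overwritten before any read
Dead: 'x = 12'


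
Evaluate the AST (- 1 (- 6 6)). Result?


Evaluate inner: (- 6 6) = 0
Evaluate root: (- 1 0) = 1
Result: 1


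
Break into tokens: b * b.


Scan left to right, longest-match per lexeme
Tokens: ID(b), OP(*), ID(b)


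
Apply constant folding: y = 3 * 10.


3 * 10 = 30 at compile time
Optimized: y = 30


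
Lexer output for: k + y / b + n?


Scan left to right, longest-match per lexeme
Tokens: ID(k), OP(+), ID(y), OP(/), ID(b), OP(+), ID(n)


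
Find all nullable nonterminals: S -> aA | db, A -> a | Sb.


A nonterminal is nullable iff some alternative derives ε (directly, or every symbol in it is nullable)
Nullable: {}


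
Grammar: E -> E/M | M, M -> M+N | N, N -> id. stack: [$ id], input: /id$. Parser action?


'id' on top is the handle for N -> id
Action: reduce (N -> id)


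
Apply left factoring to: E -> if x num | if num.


Common prefix: 'if'
Factored: E -> if E', E' -> x num | num


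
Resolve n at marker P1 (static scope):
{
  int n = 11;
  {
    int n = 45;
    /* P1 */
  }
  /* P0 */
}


n declared in the same block as P1
n = 45


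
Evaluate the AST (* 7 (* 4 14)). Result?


Evaluate inner: (* 4 14) = 56
Evaluate root: (* 7 56) = 392
Result: 392


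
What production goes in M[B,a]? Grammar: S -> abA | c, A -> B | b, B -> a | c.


For [B, a]: 'a' ∈ FIRST(a)
Entry: B -> a


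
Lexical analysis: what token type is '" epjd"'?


Pattern: double-quoted sequence
Type: STRING_LITERAL


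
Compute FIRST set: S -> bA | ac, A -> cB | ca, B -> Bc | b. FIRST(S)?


Per alternative of S: FIRST(bA) = {b}; FIRST(ac) = {a}
FIRST(S) = {a, b}


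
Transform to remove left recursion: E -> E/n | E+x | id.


Left-recursive alternatives: E/n, E+x; non-recursive: id
Introduce E': E -> idE', E' -> /nE' | +xE' | ε


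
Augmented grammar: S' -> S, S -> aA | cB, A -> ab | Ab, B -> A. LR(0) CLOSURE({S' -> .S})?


Start: S' -> .S
For each item with dot before a nonterminal B, add B -> .γ for every B-production
Closure: [S' -> .S, S -> .aA, S -> .cB]


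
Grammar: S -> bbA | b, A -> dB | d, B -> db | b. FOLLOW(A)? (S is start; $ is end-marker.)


$ ∈ FOLLOW(S). For each A -> αBβ: add FIRST(β)\{ε} to FOLLOW(B); if β nullable, add FOLLOW(A).
FOLLOW(A) = {$}


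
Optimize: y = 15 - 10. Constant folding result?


15 - 10 = 5 at compile time
Optimized: y = 5


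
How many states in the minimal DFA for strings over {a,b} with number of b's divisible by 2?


Track (count of b) mod 2: states 0..1, accept at 0
Minimal DFA: 2 states


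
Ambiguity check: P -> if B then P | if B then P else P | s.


dangling else: 'if B then if B then s else s' parses two ways
Ambiguous


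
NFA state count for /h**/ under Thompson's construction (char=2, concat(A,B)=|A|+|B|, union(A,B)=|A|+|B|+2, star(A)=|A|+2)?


Syntax tree has 1 char leaf(s), 0 union(s), 2 star(s)
chars contribute 1×2 = 2; each union adds +2; each star adds +2
Total: 2 + 0 + 4 = 6 states


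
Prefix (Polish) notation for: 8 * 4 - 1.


left-to-right (same/higher precedence on left): tree is (- (* 8 4) 1)
Prefix: - * 8 4 1


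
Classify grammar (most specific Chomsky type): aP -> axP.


LHS has context (more than one symbol) and |LHS| ≤ |RHS|
Classification: Type 1 (Context-Sensitive)


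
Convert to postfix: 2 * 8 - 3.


Left to right (same or higher precedence on left)
Postfix: 2 8 * 3 -


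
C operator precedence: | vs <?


'<' is relational (level 7); '|' is bitwise OR (level 3)
Higher level binds tighter
'<' has higher precedence than '|'


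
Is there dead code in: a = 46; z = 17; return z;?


a is assigned but never read
Dead: 'a = 46'


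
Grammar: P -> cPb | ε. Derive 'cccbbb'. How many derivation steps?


Derivation: P => cPb => ccPbb => cccPbbb => cccbbb
Steps: 4


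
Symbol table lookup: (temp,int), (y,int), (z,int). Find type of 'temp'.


Lookup 'temp' → type int


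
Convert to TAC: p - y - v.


Break into single-operator statements:
t1 = p - y
t2 = t1 - v


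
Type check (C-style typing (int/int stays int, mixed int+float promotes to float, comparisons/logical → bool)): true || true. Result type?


Operand types: bool || bool
Rule: logical operators take bool operands and yield bool
Result type: bool


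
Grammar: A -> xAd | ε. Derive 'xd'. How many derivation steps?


Derivation: A => xAd => xd
Steps: 2


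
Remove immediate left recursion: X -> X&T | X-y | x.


Left-recursive alternatives: X&T, X-y; non-recursive: x
Introduce X': X -> xX', X' -> &TX' | -yX' | ε


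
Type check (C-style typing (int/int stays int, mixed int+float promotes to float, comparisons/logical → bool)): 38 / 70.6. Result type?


Operand types: int / float
Rule: mixed int/float promotes to float; int/int stays int
Result type: float


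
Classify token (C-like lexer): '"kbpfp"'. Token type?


Pattern: double-quoted sequence
Type: STRING_LITERAL


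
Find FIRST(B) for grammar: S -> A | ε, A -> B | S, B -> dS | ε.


Per alternative of B: FIRST(dS) = {d}; FIRST(ε) = {ε}
FIRST(B) = {d, ε}


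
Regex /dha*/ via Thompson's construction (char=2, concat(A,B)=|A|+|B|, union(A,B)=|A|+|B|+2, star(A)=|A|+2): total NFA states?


Syntax tree has 3 char leaf(s), 0 union(s), 1 star(s)
chars contribute 3×2 = 6; each union adds +2; each star adds +2
Total: 6 + 0 + 2 = 8 states


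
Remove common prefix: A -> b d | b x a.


Common prefix: 'b'
Factored: A -> b A', A' -> d | x a


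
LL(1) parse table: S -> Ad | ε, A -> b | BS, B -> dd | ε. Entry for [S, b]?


For [S, b]: 'b' ∈ FIRST(Ad)
Entry: S -> Ad


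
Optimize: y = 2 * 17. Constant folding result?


2 * 17 = 34 at compile time
Optimized: y = 34


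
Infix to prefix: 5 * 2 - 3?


left-to-right (same/higher precedence on left): tree is (- (* 5 2) 3)
Prefix: - * 5 2 3


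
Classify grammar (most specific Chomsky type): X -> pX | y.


Right-linear: every RHS is a terminal or a terminal followed by one nonterminal
Classification: Type 3 (Regular)


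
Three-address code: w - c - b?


Break into single-operator statements:
t1 = w - c
t2 = t1 - b


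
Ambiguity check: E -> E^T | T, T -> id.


precedence layered via separate nonterminal T: deterministic
Unambiguous


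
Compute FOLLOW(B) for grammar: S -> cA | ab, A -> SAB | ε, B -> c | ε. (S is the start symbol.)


$ ∈ FOLLOW(S). For each A -> αBβ: add FIRST(β)\{ε} to FOLLOW(B); if β nullable, add FOLLOW(A).
FOLLOW(B) = {$, a, c}


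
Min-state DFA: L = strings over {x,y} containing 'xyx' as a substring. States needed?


KMP-style automaton: 3 progress states + 1 absorbing accept = 4
Minimal DFA: 4 states


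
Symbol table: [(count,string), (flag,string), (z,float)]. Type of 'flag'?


Lookup 'flag' → type string


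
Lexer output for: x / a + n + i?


Scan left to right, longest-match per lexeme
Tokens: ID(x), OP(/), ID(a), OP(+), ID(n), OP(+), ID(i)


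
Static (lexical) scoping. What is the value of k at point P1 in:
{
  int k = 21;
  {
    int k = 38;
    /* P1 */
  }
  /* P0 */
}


k declared in the same block as P1
k = 38


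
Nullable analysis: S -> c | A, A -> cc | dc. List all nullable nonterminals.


A nonterminal is nullable iff some alternative derives ε (directly, or every symbol in it is nullable)
Nullable: {}


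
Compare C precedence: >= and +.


'+' is additive (level 9); '>=' is relational (level 7)
Higher level binds tighter
'+' has higher precedence than '>='


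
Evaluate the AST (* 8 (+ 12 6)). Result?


Evaluate inner: (+ 12 6) = 18
Evaluate root: (* 8 18) = 144
Result: 144


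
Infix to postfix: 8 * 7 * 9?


Left to right (same or higher precedence on left)
Postfix: 8 7 * 9 *


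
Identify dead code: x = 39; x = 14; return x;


first assignment to x is overwritten before any read
Dead: 'x = 39'


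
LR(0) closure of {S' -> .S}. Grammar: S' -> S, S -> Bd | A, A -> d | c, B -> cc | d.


Start: S' -> .S
For each item with dot before a nonterminal B, add B -> .γ for every B-production
Closure: [S' -> .S, S -> .Bd, S -> .A, B -> .cc, B -> .d, A -> .d, A -> .c]


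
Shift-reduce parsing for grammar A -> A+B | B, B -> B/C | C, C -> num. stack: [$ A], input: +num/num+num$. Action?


shift '+' to continue A -> A+B
Action: shift


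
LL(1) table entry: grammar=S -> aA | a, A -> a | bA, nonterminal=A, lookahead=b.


For [A, b]: 'b' ∈ FIRST(bA)
Entry: A -> bA


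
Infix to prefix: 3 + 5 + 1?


left-to-right (same/higher precedence on left): tree is (+ (+ 3 5) 1)
Prefix: + + 3 5 1


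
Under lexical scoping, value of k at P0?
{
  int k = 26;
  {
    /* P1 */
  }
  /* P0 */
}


k declared in the same block as P0
k = 26


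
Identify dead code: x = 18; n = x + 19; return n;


x is read by n's definition; n is returned
No dead code


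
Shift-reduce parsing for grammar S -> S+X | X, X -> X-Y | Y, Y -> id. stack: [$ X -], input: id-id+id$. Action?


no handle; shift 'id'
Action: shift


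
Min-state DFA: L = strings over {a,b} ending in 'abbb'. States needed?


Track the longest suffix of input matching a prefix of 'abbb': 5 classes (prefixes of length 0..4)
Minimal DFA: 5 states


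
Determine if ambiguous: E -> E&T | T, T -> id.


precedence layered via separate nonterminal T: deterministic
Unambiguous


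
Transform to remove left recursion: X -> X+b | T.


Left-recursive alternatives: X+b; non-recursive: T
Introduce X': X -> TX', X' -> +bX' | ε


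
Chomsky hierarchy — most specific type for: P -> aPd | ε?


Single nonterminal LHS, but a^n d^n is not regular
Classification: Type 2 (Context-Free)


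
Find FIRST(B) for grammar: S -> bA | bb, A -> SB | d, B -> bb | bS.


Per alternative of B: FIRST(bb) = {b}; FIRST(bS) = {b}
FIRST(B) = {b}


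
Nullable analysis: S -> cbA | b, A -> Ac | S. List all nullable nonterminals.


A nonterminal is nullable iff some alternative derives ε (directly, or every symbol in it is nullable)
Nullable: {}


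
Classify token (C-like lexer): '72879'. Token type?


Pattern: digits only
Type: INTEGER_LITERAL


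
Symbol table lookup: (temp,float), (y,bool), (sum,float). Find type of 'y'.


Lookup 'y' → type bool


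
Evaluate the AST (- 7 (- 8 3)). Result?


Evaluate inner: (- 8 3) = 5
Evaluate root: (- 7 5) = 2
Result: 2


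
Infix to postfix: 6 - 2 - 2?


Left to right (same or higher precedence on left)
Postfix: 6 2 - 2 -


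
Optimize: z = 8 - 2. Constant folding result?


8 - 2 = 6 at compile time
Optimized: z = 6


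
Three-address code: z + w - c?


Break into single-operator statements:
t1 = z + w
t2 = t1 - c


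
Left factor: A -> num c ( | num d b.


Common prefix: 'num'
Factored: A -> num A', A' -> c ( | d b


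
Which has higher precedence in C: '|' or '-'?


'-' is additive (level 9); '|' is bitwise OR (level 3)
Higher level binds tighter
'-' has higher precedence than '|'


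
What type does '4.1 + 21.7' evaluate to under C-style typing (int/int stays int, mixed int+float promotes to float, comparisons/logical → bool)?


Operand types: float + float
Rule: mixed int/float promotes to float; int/int stays int
Result type: float


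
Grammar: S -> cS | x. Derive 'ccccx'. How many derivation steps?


Derivation: S => cS => ccS => cccS => ccccS => ccccx
Steps: 5


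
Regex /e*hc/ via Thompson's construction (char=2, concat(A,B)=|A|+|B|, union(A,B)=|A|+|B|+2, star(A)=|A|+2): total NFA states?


Syntax tree has 3 char leaf(s), 0 union(s), 1 star(s)
chars contribute 3×2 = 6; each union adds +2; each star adds +2
Total: 6 + 0 + 2 = 8 states


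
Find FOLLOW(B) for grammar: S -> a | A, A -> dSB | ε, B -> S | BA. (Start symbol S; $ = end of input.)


$ ∈ FOLLOW(S). For each A -> αBβ: add FIRST(β)\{ε} to FOLLOW(B); if β nullable, add FOLLOW(A).
FOLLOW(B) = {$, a, d}


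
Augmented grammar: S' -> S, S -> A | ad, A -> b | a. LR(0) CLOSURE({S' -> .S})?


Start: S' -> .S
For each item with dot before a nonterminal B, add B -> .γ for every B-production
Closure: [S' -> .S, S -> .A, S -> .ad, A -> .b, A -> .a]


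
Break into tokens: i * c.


Scan left to right, longest-match per lexeme
Tokens: ID(i), OP(*), ID(c)


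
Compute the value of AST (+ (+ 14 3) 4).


Evaluate inner: (+ 14 3) = 17
Evaluate root: (+ 17 4) = 21
Result: 21


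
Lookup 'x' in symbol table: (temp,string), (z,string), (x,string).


Lookup 'x' → type string


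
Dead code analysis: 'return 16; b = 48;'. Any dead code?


statement follows a return and is unreachable
Dead: 'b = 48'


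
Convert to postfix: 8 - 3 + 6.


Left to right (same or higher precedence on left)
Postfix: 8 3 - 6 +


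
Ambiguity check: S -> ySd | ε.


balanced y^n…d^n: each string has a unique parse
Unambiguous


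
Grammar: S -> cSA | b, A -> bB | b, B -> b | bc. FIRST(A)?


Per alternative of A: FIRST(bB) = {b}; FIRST(b) = {b}
FIRST(A) = {b}


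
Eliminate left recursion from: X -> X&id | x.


Left-recursive alternatives: X&id; non-recursive: x
Introduce X': X -> xX', X' -> &idX' | ε


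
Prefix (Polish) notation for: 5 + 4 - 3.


left-to-right (same/higher precedence on left): tree is (- (+ 5 4) 3)
Prefix: - + 5 4 3


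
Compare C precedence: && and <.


'<' is relational (level 7); '&&' is logical AND (level 2)
Higher level binds tighter
'<' has higher precedence than '&&'


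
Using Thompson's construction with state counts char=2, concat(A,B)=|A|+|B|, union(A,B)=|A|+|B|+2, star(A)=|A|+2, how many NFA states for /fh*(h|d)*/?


Syntax tree has 4 char leaf(s), 1 union(s), 2 star(s)
chars contribute 4×2 = 8; each union adds +2; each star adds +2
Total: 8 + 2 + 4 = 14 states


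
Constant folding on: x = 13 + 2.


13 + 2 = 15 at compile time
Optimized: x = 15


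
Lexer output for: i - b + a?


Scan left to right, longest-match per lexeme
Tokens: ID(i), OP(-), ID(b), OP(+), ID(a)


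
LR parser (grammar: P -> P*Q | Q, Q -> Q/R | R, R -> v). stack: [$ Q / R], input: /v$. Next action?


handle 'Q/R' on top
Action: reduce (Q -> Q/R)


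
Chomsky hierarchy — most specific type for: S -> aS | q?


Right-linear: every RHS is a terminal or a terminal followed by one nonterminal
Classification: Type 3 (Regular)
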